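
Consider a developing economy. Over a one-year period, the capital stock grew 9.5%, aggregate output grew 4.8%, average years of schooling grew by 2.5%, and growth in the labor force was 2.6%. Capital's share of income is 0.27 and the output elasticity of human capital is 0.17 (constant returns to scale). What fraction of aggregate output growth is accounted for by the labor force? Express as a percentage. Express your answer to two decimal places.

The labor force accounted for 30.33% of growth.

Labor's share = 1 − 0.27 − 0.17 = 0.56.
The labor force contributed 0.56 × 2.6 = 1.456 pp.
Share of growth = 1.456 / 4.8 × 100 = 30.3333%.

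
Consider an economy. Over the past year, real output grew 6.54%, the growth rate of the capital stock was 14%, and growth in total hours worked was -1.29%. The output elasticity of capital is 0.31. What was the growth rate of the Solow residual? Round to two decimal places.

3.09%

Labor's share = 1 − 0.31 = 0.69.
The capital stock: 0.31 × 14 = 4.34 pp.
Total hours worked: 0.69 × (-1.29) = -0.8901 pp.
TFP growth = 6.54 − 3.4499 = 3.0901%.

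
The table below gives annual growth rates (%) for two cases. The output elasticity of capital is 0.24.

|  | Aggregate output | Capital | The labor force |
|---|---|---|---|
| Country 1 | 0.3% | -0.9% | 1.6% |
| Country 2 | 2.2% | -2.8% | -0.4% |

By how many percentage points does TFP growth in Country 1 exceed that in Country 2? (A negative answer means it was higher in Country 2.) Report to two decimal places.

-3.88 percentage points

Labor's share = 1 − 0.24 = 0.76.
Country 1: TFP = 0.3 + 0.216 − 1.216 = -0.7%.
Country 2: TFP = 2.2 + 0.672 + 0.304 = 3.176%.
Difference = -0.7 − (3.176) = -3.876 pp.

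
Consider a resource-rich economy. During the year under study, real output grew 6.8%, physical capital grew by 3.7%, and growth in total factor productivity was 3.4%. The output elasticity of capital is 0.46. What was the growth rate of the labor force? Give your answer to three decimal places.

Labor's share = 1 − 0.46 = 0.54.
gY = gA + 0.46×3.7 + 0.54×g.
0.54×g = 6.8 − 3.4 − 1.702 = 1.698.
g = 1.698 / 0.54 = 3.14444%.

3.144%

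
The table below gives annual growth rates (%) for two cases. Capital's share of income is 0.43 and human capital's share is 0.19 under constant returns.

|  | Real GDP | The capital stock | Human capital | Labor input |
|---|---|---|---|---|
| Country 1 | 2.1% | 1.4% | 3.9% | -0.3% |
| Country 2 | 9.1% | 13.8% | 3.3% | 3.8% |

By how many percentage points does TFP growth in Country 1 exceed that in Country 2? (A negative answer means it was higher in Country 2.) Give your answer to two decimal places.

Labor's share = 1 − 0.43 − 0.19 = 0.38.
Country 1: TFP = 2.1 − 0.602 − 0.741 + 0.114 = 0.871%.
Country 2: TFP = 9.1 − 5.934 − 0.627 − 1.444 = 1.095%.
Difference = 0.871 − (1.095) = -0.224 pp.

-0.22 percentage points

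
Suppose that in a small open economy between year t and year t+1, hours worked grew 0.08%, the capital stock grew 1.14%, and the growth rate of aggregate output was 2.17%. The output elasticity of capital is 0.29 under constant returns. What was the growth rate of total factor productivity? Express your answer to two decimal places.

Total factor productivity growth was 1.78%.

Labor's share = 1 − 0.29 = 0.71.
The capital stock: 0.29 × 1.14 = 0.3306 pp.
Hours worked: 0.71 × 0.08 = 0.0568 pp.
TFP growth = 2.17 − 0.3874 = 1.7826%.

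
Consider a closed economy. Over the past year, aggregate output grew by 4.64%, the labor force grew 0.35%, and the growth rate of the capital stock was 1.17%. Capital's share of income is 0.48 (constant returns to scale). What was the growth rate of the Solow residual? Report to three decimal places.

Labor's share = 1 − 0.48 = 0.52.
The capital stock: 0.48 × 1.17 = 0.5616 pp.
The labor force: 0.52 × 0.35 = 0.182 pp.
TFP growth = 4.64 − 0.7436 = 3.8964%.

3.896%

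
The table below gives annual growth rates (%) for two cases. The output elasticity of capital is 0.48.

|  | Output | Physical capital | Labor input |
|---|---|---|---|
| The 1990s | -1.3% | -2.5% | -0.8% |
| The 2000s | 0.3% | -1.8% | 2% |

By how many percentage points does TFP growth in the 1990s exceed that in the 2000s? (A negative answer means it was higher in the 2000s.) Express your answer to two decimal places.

0.19 percentage points

Labor's share = 1 − 0.48 = 0.52.
The 1990s: TFP = -1.3 + 1.2 + 0.416 = 0.316%.
The 2000s: TFP = 0.3 + 0.864 − 1.04 = 0.124%.
Difference = 0.316 − (0.124) = 0.192 pp.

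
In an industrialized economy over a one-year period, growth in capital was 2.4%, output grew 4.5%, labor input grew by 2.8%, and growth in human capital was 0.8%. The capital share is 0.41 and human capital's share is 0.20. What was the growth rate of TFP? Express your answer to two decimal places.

TFP growth was 2.26%.

Labor's share = 1 − 0.41 − 0.2 = 0.39.
Capital: 0.41 × 2.4 = 0.984 pp.
Human capital: 0.2 × 0.8 = 0.16 pp.
Labor input: 0.39 × 2.8 = 1.092 pp.
TFP growth = 4.5 − 2.236 = 2.264%.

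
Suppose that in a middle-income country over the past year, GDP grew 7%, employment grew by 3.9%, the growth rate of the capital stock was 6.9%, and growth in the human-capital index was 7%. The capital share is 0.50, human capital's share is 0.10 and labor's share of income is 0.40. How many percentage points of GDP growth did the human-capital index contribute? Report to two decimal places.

0.70 percentage points

Contribution = share × growth = 0.1 × 7 = 0.7 pp.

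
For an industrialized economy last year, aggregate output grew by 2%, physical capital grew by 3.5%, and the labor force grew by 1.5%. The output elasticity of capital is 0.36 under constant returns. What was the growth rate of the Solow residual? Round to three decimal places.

-0.220%

Labor's share = 1 − 0.36 = 0.64.
Physical capital: 0.36 × 3.5 = 1.26 pp.
The labor force: 0.64 × 1.5 = 0.96 pp.
TFP growth = 2 − 2.22 = -0.22%.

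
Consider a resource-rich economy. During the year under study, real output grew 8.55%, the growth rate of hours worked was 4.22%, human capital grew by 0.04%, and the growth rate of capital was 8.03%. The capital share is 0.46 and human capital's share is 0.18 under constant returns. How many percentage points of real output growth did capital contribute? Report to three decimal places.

3.694 pp

Contribution = share × growth = 0.46 × 8.03 = 3.6938 pp.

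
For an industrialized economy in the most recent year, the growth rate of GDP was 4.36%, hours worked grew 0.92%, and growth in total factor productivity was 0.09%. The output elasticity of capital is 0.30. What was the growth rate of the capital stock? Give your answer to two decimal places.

The capital stock growth was 12.09%.

Labor's share = 1 − 0.3 = 0.7.
gY = gA + 0.7×0.92 + 0.3×g.
0.3×g = 4.36 − 0.09 − 0.644 = 3.626.
g = 3.626 / 0.3 = 12.0867%.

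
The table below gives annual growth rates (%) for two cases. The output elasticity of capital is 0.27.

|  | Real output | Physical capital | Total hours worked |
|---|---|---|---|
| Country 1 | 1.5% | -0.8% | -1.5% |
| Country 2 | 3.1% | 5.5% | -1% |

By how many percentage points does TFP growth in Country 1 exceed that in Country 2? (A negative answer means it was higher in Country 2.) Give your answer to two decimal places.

Labor's share = 1 − 0.27 = 0.73.
Country 1: TFP = 1.5 + 0.216 + 1.095 = 2.811%.
Country 2: TFP = 3.1 − 1.485 + 0.73 = 2.345%.
Difference = 2.811 − (2.345) = 0.466 pp.

0.47 percentage points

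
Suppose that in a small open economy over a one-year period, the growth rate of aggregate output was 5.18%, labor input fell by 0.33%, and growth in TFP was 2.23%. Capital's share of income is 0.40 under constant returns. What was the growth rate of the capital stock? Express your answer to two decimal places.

Labor's share = 1 − 0.4 = 0.6.
gY = gA + 0.6×(-0.33) + 0.4×g.
0.4×g = 5.18 − 2.23 + 0.198 = 3.148.
g = 3.148 / 0.4 = 7.87%.

7.87%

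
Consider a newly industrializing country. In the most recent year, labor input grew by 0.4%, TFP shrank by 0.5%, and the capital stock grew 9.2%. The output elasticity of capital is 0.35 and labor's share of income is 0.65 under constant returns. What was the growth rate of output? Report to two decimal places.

Labor's share = 1 − 0.35 = 0.65.
The capital stock: 0.35 × 9.2 = 3.22 pp.
Labor input: 0.65 × 0.4 = 0.26 pp.
Output growth = -0.5 + 3.48 = 2.98%.

Output growth was 2.98%.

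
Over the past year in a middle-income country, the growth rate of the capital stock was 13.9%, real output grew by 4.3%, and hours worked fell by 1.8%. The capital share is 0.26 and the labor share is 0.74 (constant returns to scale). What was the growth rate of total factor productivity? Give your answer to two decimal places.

Total factor productivity grew 2.02%.

Labor's share = 1 − 0.26 = 0.74.
The capital stock: 0.26 × 13.9 = 3.614 pp.
Hours worked: 0.74 × (-1.8) = -1.332 pp.
TFP growth = 4.3 − 2.282 = 2.018%.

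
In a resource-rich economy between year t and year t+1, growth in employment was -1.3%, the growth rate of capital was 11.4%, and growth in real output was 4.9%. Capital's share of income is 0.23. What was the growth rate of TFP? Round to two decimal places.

Labor's share = 1 − 0.23 = 0.77.
Capital: 0.23 × 11.4 = 2.622 pp.
Employment: 0.77 × (-1.3) = -1.001 pp.
TFP growth = 4.9 − 1.621 = 3.279%.

3.28%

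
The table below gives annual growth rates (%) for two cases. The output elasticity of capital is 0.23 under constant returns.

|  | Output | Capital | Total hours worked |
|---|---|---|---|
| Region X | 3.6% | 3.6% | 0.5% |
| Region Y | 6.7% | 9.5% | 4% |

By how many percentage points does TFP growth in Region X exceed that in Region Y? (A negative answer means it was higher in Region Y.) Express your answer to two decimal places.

Labor's share = 1 − 0.23 = 0.77.
Region X: TFP = 3.6 − 0.828 − 0.385 = 2.387%.
Region Y: TFP = 6.7 − 2.185 − 3.08 = 1.435%.
Difference = 2.387 − (1.435) = 0.952 pp.

0.95 percentage points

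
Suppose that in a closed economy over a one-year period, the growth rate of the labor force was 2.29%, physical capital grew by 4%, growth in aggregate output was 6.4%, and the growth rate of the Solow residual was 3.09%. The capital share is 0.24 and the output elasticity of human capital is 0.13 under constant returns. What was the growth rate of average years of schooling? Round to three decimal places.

6.979%

Labor's share = 1 − 0.24 − 0.13 = 0.63.
gY = gA + 0.24×4 + 0.63×2.29 + 0.13×g.
0.13×g = 6.4 − 3.09 − 2.4027 = 0.9073.
g = 0.9073 / 0.13 = 6.97923%.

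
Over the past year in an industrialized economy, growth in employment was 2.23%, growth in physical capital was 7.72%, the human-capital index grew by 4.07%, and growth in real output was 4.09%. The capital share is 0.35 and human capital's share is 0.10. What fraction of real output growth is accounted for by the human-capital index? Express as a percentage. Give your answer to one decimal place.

The human-capital index accounted for 10.0% of growth.

The human-capital index contributed 0.1 × 4.07 = 0.407 pp.
Share of growth = 0.407 / 4.09 × 100 = 9.951%.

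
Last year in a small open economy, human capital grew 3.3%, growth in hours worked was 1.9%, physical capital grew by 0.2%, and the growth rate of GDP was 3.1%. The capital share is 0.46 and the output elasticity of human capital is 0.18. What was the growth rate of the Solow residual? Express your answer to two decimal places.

1.73%

Labor's share = 1 − 0.46 − 0.18 = 0.36.
Physical capital: 0.46 × 0.2 = 0.092 pp.
Human capital: 0.18 × 3.3 = 0.594 pp.
Hours worked: 0.36 × 1.9 = 0.684 pp.
TFP growth = 3.1 − 1.37 = 1.73%.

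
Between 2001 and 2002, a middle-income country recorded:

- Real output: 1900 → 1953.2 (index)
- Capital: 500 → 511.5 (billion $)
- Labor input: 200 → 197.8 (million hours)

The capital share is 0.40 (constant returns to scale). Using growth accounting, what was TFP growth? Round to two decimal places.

TFP grew 2.54%.

Real output growth = (1953.2 − 1900) / 1900 = 2.8%.
Capital growth = (511.5 − 500) / 500 = 2.3%.
Labor input growth = (197.8 − 200) / 200 = -1.1%.
Labor's share = 1 − 0.4 = 0.6.
Capital: 0.4 × 2.3 = 0.92 pp.
Labor input: 0.6 × (-1.1) = -0.66 pp.
TFP growth = 2.8 − 0.26 = 2.54%.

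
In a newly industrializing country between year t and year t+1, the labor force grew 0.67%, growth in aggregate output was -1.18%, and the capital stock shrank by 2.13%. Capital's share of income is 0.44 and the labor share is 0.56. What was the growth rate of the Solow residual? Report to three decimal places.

Labor's share = 1 − 0.44 = 0.56.
The capital stock: 0.44 × (-2.13) = -0.9372 pp.
The labor force: 0.56 × 0.67 = 0.3752 pp.
TFP growth = -1.18 + 0.562 = -0.618%.

-0.618%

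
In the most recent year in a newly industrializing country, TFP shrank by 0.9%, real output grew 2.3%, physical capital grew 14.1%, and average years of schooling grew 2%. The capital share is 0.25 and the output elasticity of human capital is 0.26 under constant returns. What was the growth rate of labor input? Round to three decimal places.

Labor's share = 1 − 0.25 − 0.26 = 0.49.
gY = gA + 0.25×14.1 + 0.26×2 + 0.49×g.
0.49×g = 2.3 + 0.9 − 4.045 = -0.845.
g = -0.845 / 0.49 = -1.72449%.

-1.724%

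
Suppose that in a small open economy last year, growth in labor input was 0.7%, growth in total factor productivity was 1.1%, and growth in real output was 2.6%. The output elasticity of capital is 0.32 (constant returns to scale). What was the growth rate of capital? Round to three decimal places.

Labor's share = 1 − 0.32 = 0.68.
gY = gA + 0.68×0.7 + 0.32×g.
0.32×g = 2.6 − 1.1 − 0.476 = 1.024.
g = 1.024 / 0.32 = 3.2%.

3.200%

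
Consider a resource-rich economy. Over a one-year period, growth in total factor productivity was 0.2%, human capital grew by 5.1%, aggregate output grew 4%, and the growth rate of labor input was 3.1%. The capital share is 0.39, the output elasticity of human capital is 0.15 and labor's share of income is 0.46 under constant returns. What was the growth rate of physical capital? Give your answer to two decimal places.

4.13%

Labor's share = 1 − 0.39 − 0.15 = 0.46.
gY = gA + 0.15×5.1 + 0.46×3.1 + 0.39×g.
0.39×g = 4 − 0.2 − 2.191 = 1.609.
g = 1.609 / 0.39 = 4.1256%.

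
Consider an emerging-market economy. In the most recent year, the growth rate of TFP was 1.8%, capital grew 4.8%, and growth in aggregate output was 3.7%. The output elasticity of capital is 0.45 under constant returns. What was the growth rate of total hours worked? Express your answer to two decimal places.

Labor's share = 1 − 0.45 = 0.55.
gY = gA + 0.45×4.8 + 0.55×g.
0.55×g = 3.7 − 1.8 − 2.16 = -0.26.
g = -0.26 / 0.55 = -0.4727%.

-0.47%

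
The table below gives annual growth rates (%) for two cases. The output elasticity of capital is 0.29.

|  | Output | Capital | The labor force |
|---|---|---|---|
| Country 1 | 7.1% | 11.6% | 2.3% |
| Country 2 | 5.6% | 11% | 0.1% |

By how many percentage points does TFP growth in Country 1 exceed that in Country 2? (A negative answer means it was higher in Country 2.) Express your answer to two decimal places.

Labor's share = 1 − 0.29 = 0.71.
Country 1: TFP = 7.1 − 3.364 − 1.633 = 2.103%.
Country 2: TFP = 5.6 − 3.19 − 0.071 = 2.339%.
Difference = 2.103 − (2.339) = -0.236 pp.

-0.24 percentage points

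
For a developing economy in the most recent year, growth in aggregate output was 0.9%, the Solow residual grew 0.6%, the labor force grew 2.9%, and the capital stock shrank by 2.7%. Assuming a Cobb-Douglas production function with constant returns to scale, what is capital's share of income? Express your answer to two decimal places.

α = 0.46

gY = gA + α·gK + (1−α)·gL, so gY − gA − gL = α(gK − gL).
0.9 − 0.6 − 2.9 = α × (-2.7 − 2.9).
-2.6 = -5.6 α, so α = 0.4643.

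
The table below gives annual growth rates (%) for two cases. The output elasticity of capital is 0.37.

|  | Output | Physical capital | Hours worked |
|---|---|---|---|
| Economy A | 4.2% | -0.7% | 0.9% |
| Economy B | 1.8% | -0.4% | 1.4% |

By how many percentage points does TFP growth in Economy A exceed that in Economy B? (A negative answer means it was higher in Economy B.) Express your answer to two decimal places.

2.83 percentage points

Labor's share = 1 − 0.37 = 0.63.
Economy A: TFP = 4.2 + 0.259 − 0.567 = 3.892%.
Economy B: TFP = 1.8 + 0.148 − 0.882 = 1.066%.
Difference = 3.892 − (1.066) = 2.826 pp.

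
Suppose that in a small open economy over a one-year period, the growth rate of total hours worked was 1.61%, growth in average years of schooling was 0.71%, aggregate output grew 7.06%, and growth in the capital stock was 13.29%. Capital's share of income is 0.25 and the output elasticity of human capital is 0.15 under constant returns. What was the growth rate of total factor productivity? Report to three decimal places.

Labor's share = 1 − 0.25 − 0.15 = 0.6.
The capital stock: 0.25 × 13.29 = 3.3225 pp.
Average years of schooling: 0.15 × 0.71 = 0.1065 pp.
Total hours worked: 0.6 × 1.61 = 0.966 pp.
TFP growth = 7.06 − 4.395 = 2.665%.

Total factor productivity grew 2.665%.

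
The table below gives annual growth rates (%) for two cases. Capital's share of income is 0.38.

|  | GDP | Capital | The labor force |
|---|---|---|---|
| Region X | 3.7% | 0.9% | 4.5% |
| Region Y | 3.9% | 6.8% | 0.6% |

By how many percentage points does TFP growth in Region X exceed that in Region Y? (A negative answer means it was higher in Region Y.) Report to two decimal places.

Labor's share = 1 − 0.38 = 0.62.
Region X: TFP = 3.7 − 0.342 − 2.79 = 0.568%.
Region Y: TFP = 3.9 − 2.584 − 0.372 = 0.944%.
Difference = 0.568 − (0.944) = -0.376 pp.

-0.38 percentage points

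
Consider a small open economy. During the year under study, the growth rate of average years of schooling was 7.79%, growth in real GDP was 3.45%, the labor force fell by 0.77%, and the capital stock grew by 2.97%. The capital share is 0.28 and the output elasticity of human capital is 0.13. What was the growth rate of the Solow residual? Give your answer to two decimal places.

The Solow residual grew 2.06%.

Labor's share = 1 − 0.28 − 0.13 = 0.59.
The capital stock: 0.28 × 2.97 = 0.8316 pp.
Average years of schooling: 0.13 × 7.79 = 1.0127 pp.
The labor force: 0.59 × (-0.77) = -0.4543 pp.
TFP growth = 3.45 − 1.39 = 2.06%.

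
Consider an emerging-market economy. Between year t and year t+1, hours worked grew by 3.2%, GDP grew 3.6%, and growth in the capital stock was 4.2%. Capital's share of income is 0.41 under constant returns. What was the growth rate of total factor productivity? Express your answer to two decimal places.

Labor's share = 1 − 0.41 = 0.59.
The capital stock: 0.41 × 4.2 = 1.722 pp.
Hours worked: 0.59 × 3.2 = 1.888 pp.
TFP growth = 3.6 − 3.61 = -0.01%.

-0.01%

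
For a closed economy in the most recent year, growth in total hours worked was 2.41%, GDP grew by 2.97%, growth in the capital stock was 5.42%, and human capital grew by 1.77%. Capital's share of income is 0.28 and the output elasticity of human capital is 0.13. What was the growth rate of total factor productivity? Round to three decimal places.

Labor's share = 1 − 0.28 − 0.13 = 0.59.
The capital stock: 0.28 × 5.42 = 1.5176 pp.
Human capital: 0.13 × 1.77 = 0.2301 pp.
Total hours worked: 0.59 × 2.41 = 1.4219 pp.
TFP growth = 2.97 − 3.1696 = -0.1996%.

-0.200%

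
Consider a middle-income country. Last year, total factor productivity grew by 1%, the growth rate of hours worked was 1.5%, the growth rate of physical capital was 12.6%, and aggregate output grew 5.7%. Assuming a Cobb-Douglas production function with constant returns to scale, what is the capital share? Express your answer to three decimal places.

gY = gA + α·gK + (1−α)·gL, so gY − gA − gL = α(gK − gL).
5.7 − 1 − 1.5 = α × (12.6 − 1.5).
3.2 = 11.1 α, so α = 0.28829.

α = 0.288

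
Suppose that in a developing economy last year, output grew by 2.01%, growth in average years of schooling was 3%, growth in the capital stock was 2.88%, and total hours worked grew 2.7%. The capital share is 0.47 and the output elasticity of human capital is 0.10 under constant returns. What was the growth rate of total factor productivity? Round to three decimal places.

Labor's share = 1 − 0.47 − 0.1 = 0.43.
The capital stock: 0.47 × 2.88 = 1.3536 pp.
Average years of schooling: 0.1 × 3 = 0.3 pp.
Total hours worked: 0.43 × 2.7 = 1.161 pp.
TFP growth = 2.01 − 2.8146 = -0.8046%.

-0.805%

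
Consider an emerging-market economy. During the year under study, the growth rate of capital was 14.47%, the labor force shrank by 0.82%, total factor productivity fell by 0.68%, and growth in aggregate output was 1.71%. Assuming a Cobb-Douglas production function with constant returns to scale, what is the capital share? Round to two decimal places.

α = 0.21

gY = gA + α·gK + (1−α)·gL, so gY − gA − gL = α(gK − gL).
1.71 + 0.68 + 0.82 = α × (14.47 − (-0.82)).
3.21 = 15.29 α, so α = 0.2099.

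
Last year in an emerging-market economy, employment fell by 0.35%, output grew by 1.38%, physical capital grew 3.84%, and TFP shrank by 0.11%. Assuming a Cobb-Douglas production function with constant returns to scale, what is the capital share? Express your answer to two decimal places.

gY = gA + α·gK + (1−α)·gL, so gY − gA − gL = α(gK − gL).
1.38 + 0.11 + 0.35 = α × (3.84 − (-0.35)).
1.84 = 4.19 α, so α = 0.4391.

α = 0.44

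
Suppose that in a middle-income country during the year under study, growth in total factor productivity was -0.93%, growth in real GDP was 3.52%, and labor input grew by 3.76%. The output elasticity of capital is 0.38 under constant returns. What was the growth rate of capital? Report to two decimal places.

5.58%

Labor's share = 1 − 0.38 = 0.62.
gY = gA + 0.62×3.76 + 0.38×g.
0.38×g = 3.52 + 0.93 − 2.3312 = 2.1188.
g = 2.1188 / 0.38 = 5.5758%.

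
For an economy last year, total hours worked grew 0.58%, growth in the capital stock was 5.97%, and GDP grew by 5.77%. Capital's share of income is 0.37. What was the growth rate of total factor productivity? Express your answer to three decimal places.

Labor's share = 1 − 0.37 = 0.63.
The capital stock: 0.37 × 5.97 = 2.2089 pp.
Total hours worked: 0.63 × 0.58 = 0.3654 pp.
TFP growth = 5.77 − 2.5743 = 3.1957%.

3.196%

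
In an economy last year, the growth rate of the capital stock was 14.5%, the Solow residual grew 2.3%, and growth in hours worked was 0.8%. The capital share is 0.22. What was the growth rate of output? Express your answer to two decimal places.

Labor's share = 1 − 0.22 = 0.78.
The capital stock: 0.22 × 14.5 = 3.19 pp.
Hours worked: 0.78 × 0.8 = 0.624 pp.
Output growth = 2.3 + 3.814 = 6.114%.

Output growth was 6.11%.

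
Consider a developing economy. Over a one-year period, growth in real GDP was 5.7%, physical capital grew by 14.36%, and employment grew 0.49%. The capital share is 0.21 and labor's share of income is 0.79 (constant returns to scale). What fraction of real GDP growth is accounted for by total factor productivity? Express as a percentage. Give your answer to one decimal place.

Total factor productivity accounted for 40.3% of growth.

Labor's share = 1 − 0.21 = 0.79.
Physical capital: 0.21 × 14.36 = 3.0156 pp.
Employment: 0.79 × 0.49 = 0.3871 pp.
TFP growth = 5.7 − 3.4027 = 2.2973%.
TFP share of growth = 2.2973 / 5.7 × 100 = 40.304%.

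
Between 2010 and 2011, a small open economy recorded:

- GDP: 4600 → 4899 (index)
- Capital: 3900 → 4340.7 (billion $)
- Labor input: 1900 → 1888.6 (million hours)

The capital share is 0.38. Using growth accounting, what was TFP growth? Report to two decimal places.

2.58%

GDP growth = (4899 − 4600) / 4600 = 6.5%.
Capital growth = (4340.7 − 3900) / 3900 = 11.3%.
Labor input growth = (1888.6 − 1900) / 1900 = -0.6%.
Labor's share = 1 − 0.38 = 0.62.
Capital: 0.38 × 11.3 = 4.294 pp.
Labor input: 0.62 × (-0.6) = -0.372 pp.
TFP growth = 6.5 − 3.922 = 2.578%.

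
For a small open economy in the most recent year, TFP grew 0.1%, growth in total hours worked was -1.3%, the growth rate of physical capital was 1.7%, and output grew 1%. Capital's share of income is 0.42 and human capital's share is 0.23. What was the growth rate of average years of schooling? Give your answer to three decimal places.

Average years of schooling growth was 2.787%.

Labor's share = 1 − 0.42 − 0.23 = 0.35.
gY = gA + 0.42×1.7 + 0.35×(-1.3) + 0.23×g.
0.23×g = 1 − 0.1 − 0.259 = 0.641.
g = 0.641 / 0.23 = 2.78696%.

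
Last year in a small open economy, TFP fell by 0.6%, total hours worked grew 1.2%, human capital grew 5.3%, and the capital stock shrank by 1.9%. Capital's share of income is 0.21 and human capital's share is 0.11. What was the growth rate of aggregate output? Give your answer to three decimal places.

Labor's share = 1 − 0.21 − 0.11 = 0.68.
The capital stock: 0.21 × (-1.9) = -0.399 pp.
Human capital: 0.11 × 5.3 = 0.583 pp.
Total hours worked: 0.68 × 1.2 = 0.816 pp.
Output growth = -0.6 + 1 = 0.4%.

0.400%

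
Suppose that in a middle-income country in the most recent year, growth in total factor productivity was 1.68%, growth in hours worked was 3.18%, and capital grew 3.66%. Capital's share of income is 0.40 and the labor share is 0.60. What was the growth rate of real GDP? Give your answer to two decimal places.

Labor's share = 1 − 0.4 = 0.6.
Capital: 0.4 × 3.66 = 1.464 pp.
Hours worked: 0.6 × 3.18 = 1.908 pp.
Output growth = 1.68 + 3.372 = 5.052%.

5.05%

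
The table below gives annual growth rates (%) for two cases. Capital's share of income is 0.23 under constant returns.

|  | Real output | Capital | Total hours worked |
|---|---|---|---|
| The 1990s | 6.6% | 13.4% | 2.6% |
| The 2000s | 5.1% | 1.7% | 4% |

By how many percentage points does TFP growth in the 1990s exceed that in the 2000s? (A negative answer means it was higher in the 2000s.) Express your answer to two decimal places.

-0.11 percentage points

Labor's share = 1 − 0.23 = 0.77.
The 1990s: TFP = 6.6 − 3.082 − 2.002 = 1.516%.
The 2000s: TFP = 5.1 − 0.391 − 3.08 = 1.629%.
Difference = 1.516 − (1.629) = -0.113 pp.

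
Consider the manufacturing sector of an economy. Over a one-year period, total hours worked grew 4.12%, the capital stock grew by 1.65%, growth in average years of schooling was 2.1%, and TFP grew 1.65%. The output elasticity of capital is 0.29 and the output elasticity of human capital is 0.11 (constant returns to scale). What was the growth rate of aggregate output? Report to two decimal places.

Aggregate output grew 4.83%.

Labor's share = 1 − 0.29 − 0.11 = 0.6.
The capital stock: 0.29 × 1.65 = 0.4785 pp.
Average years of schooling: 0.11 × 2.1 = 0.231 pp.
Total hours worked: 0.6 × 4.12 = 2.472 pp.
Output growth = 1.65 + 3.1815 = 4.8315%.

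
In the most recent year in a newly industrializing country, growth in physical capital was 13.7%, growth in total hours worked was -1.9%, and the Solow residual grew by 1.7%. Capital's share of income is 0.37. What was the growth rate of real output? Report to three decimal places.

Real output growth was 5.572%.

Labor's share = 1 − 0.37 = 0.63.
Physical capital: 0.37 × 13.7 = 5.069 pp.
Total hours worked: 0.63 × (-1.9) = -1.197 pp.
Output growth = 1.7 + 3.872 = 5.572%.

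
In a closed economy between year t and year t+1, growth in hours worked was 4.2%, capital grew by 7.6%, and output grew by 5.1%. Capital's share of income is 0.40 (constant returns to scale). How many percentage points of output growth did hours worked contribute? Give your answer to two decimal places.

2.52 pp

Labor's share = 1 − 0.4 = 0.6.
Contribution = share × growth = 0.6 × 4.2 = 2.52 pp.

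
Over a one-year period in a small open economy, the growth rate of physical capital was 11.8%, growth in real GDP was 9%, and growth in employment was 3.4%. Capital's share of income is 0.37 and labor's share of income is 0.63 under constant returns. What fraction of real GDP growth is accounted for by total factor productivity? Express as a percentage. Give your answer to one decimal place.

Labor's share = 1 − 0.37 = 0.63.
Physical capital: 0.37 × 11.8 = 4.366 pp.
Employment: 0.63 × 3.4 = 2.142 pp.
TFP growth = 9 − 6.508 = 2.492%.
TFP share of growth = 2.492 / 9 × 100 = 27.689%.

27.7%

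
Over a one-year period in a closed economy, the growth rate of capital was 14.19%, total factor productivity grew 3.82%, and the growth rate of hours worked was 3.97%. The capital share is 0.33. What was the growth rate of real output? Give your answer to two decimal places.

Real output growth was 11.16%.

Labor's share = 1 − 0.33 = 0.67.
Capital: 0.33 × 14.19 = 4.6827 pp.
Hours worked: 0.67 × 3.97 = 2.6599 pp.
Output growth = 3.82 + 7.3426 = 11.1626%.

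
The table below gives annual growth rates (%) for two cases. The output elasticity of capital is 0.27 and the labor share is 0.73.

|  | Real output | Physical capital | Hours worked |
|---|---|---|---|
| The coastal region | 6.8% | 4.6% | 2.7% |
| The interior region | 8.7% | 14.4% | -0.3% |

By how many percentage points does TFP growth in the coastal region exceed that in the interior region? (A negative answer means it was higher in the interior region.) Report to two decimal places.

-1.44 percentage points

Labor's share = 1 − 0.27 = 0.73.
The coastal region: TFP = 6.8 − 1.242 − 1.971 = 3.587%.
The interior region: TFP = 8.7 − 3.888 + 0.219 = 5.031%.
Difference = 3.587 − (5.031) = -1.444 pp.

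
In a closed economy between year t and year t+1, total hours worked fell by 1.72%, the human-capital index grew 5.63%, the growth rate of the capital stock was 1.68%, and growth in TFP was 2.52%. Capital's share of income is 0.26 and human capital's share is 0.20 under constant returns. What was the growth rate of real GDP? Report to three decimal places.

3.154%

Labor's share = 1 − 0.26 − 0.2 = 0.54.
The capital stock: 0.26 × 1.68 = 0.4368 pp.
The human-capital index: 0.2 × 5.63 = 1.126 pp.
Total hours worked: 0.54 × (-1.72) = -0.9288 pp.
Output growth = 2.52 + 0.634 = 3.154%.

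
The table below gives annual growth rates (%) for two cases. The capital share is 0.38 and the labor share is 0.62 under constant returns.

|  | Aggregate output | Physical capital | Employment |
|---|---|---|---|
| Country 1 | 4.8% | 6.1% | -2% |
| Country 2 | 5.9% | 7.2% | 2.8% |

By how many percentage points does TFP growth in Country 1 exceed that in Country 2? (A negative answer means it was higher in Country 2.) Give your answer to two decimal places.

Labor's share = 1 − 0.38 = 0.62.
Country 1: TFP = 4.8 − 2.318 + 1.24 = 3.722%.
Country 2: TFP = 5.9 − 2.736 − 1.736 = 1.428%.
Difference = 3.722 − (1.428) = 2.294 pp.

2.29 percentage points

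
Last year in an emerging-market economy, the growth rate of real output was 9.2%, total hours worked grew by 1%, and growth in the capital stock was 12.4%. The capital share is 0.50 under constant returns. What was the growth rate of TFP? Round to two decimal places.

Labor's share = 1 − 0.5 = 0.5.
The capital stock: 0.5 × 12.4 = 6.2 pp.
Total hours worked: 0.5 × 1 = 0.5 pp.
TFP growth = 9.2 − 6.7 = 2.5%.

TFP growth was 2.50%.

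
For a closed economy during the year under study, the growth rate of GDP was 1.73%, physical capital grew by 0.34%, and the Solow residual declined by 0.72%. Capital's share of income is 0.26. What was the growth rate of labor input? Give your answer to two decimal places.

Labor's share = 1 − 0.26 = 0.74.
gY = gA + 0.26×0.34 + 0.74×g.
0.74×g = 1.73 + 0.72 − 0.0884 = 2.3616.
g = 2.3616 / 0.74 = 3.1914%.

Labor input growth was 3.19%.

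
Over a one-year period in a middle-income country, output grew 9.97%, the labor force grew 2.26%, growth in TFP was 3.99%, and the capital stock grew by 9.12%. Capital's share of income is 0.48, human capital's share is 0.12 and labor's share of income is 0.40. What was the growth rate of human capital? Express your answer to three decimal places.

5.820%

Labor's share = 1 − 0.48 − 0.12 = 0.4.
gY = gA + 0.48×9.12 + 0.4×2.26 + 0.12×g.
0.12×g = 9.97 − 3.99 − 5.2816 = 0.6984.
g = 0.6984 / 0.12 = 5.82%.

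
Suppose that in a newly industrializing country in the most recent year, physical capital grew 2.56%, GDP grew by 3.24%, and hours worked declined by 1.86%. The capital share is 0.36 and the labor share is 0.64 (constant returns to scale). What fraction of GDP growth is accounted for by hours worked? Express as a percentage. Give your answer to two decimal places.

Hours worked accounted for -36.74% of growth.

Labor's share = 1 − 0.36 = 0.64.
Hours worked contributed 0.64 × (-1.86) = -1.1904 pp.
Share of growth = -1.1904 / 3.24 × 100 = -36.7407%.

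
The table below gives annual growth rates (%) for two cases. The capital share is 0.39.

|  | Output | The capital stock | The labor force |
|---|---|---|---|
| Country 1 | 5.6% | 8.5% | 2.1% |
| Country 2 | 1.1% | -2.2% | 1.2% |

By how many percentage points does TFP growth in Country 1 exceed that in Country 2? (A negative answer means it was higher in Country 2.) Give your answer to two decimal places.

-0.22 percentage points

Labor's share = 1 − 0.39 = 0.61.
Country 1: TFP = 5.6 − 3.315 − 1.281 = 1.004%.
Country 2: TFP = 1.1 + 0.858 − 0.732 = 1.226%.
Difference = 1.004 − (1.226) = -0.222 pp.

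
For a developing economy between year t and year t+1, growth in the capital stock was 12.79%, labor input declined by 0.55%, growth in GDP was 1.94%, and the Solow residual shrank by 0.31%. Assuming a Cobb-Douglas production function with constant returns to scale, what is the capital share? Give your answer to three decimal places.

The capital share is 0.210.

gY = gA + α·gK + (1−α)·gL, so gY − gA − gL = α(gK − gL).
1.94 + 0.31 + 0.55 = α × (12.79 − (-0.55)).
2.8 = 13.34 α, so α = 0.2099.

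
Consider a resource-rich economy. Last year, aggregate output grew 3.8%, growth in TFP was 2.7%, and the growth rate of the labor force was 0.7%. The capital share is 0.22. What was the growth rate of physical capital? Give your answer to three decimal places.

Labor's share = 1 − 0.22 = 0.78.
gY = gA + 0.78×0.7 + 0.22×g.
0.22×g = 3.8 − 2.7 − 0.546 = 0.554.
g = 0.554 / 0.22 = 2.51818%.

Physical capital grew 2.518%.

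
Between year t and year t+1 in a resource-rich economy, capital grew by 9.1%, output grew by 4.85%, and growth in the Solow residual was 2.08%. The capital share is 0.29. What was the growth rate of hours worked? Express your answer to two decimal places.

0.18%

Labor's share = 1 − 0.29 = 0.71.
gY = gA + 0.29×9.1 + 0.71×g.
0.71×g = 4.85 − 2.08 − 2.639 = 0.131.
g = 0.131 / 0.71 = 0.1845%.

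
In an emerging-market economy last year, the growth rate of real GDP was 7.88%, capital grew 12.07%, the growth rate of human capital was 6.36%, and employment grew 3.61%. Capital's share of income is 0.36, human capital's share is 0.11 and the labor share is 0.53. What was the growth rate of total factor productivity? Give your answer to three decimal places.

0.922%

Labor's share = 1 − 0.36 − 0.11 = 0.53.
Capital: 0.36 × 12.07 = 4.3452 pp.
Human capital: 0.11 × 6.36 = 0.6996 pp.
Employment: 0.53 × 3.61 = 1.9133 pp.
TFP growth = 7.88 − 6.9581 = 0.9219%.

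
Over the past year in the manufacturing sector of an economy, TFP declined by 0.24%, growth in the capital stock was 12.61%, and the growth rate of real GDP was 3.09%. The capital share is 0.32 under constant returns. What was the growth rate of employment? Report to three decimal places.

-1.037%

Labor's share = 1 − 0.32 = 0.68.
gY = gA + 0.32×12.61 + 0.68×g.
0.68×g = 3.09 + 0.24 − 4.0352 = -0.7052.
g = -0.7052 / 0.68 = -1.03706%.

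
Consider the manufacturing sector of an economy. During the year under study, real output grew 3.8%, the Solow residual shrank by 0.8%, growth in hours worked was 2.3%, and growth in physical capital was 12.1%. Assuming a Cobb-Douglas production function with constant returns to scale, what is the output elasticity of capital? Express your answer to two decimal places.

α = 0.23

gY = gA + α·gK + (1−α)·gL, so gY − gA − gL = α(gK − gL).
3.8 + 0.8 − 2.3 = α × (12.1 − 2.3).
2.3 = 9.8 α, so α = 0.2347.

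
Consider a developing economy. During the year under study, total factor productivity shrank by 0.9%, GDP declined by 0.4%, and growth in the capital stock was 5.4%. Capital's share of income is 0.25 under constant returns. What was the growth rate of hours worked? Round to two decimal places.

Labor's share = 1 − 0.25 = 0.75.
gY = gA + 0.25×5.4 + 0.75×g.
0.75×g = -0.4 + 0.9 − 1.35 = -0.85.
g = -0.85 / 0.75 = -1.1333%.

-1.13%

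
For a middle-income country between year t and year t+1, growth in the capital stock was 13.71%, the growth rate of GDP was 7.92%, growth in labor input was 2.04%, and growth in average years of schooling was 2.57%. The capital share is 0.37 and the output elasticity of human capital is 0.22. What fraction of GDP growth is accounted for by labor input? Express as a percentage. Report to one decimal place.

Labor input accounted for 10.6% of growth.

Labor's share = 1 − 0.37 − 0.22 = 0.41.
Labor input contributed 0.41 × 2.04 = 0.8364 pp.
Share of growth = 0.8364 / 7.92 × 100 = 10.561%.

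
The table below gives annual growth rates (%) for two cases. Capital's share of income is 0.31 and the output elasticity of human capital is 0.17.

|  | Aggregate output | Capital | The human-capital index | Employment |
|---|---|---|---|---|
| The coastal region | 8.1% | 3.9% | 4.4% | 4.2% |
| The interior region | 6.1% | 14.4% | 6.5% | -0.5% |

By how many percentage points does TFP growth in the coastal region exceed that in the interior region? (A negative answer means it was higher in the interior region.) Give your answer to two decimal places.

3.17 percentage points

Labor's share = 1 − 0.31 − 0.17 = 0.52.
The coastal region: TFP = 8.1 − 1.209 − 0.748 − 2.184 = 3.959%.
The interior region: TFP = 6.1 − 4.464 − 1.105 + 0.26 = 0.791%.
Difference = 3.959 − (0.791) = 3.168 pp.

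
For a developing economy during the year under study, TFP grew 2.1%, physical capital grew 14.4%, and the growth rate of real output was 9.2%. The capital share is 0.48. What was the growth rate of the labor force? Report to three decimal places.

The labor force grew 0.362%.

Labor's share = 1 − 0.48 = 0.52.
gY = gA + 0.48×14.4 + 0.52×g.
0.52×g = 9.2 − 2.1 − 6.912 = 0.188.
g = 0.188 / 0.52 = 0.36154%.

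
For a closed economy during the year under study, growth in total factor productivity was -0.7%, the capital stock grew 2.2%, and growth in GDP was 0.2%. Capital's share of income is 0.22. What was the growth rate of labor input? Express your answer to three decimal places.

Labor's share = 1 − 0.22 = 0.78.
gY = gA + 0.22×2.2 + 0.78×g.
0.78×g = 0.2 + 0.7 − 0.484 = 0.416.
g = 0.416 / 0.78 = 0.53333%.

0.533%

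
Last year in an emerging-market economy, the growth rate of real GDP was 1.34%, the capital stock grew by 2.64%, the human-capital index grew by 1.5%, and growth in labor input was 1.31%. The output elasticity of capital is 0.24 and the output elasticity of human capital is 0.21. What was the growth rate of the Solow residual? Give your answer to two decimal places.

-0.33%

Labor's share = 1 − 0.24 − 0.21 = 0.55.
The capital stock: 0.24 × 2.64 = 0.6336 pp.
The human-capital index: 0.21 × 1.5 = 0.315 pp.
Labor input: 0.55 × 1.31 = 0.7205 pp.
TFP growth = 1.34 − 1.6691 = -0.3291%.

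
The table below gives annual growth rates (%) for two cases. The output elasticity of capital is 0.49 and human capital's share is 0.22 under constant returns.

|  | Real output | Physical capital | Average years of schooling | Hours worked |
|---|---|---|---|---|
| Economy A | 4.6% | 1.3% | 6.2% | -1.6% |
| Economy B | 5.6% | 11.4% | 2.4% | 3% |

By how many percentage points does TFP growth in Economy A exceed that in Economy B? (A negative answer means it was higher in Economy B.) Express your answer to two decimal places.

4.45 percentage points

Labor's share = 1 − 0.49 − 0.22 = 0.29.
Economy A: TFP = 4.6 − 0.637 − 1.364 + 0.464 = 3.063%.
Economy B: TFP = 5.6 − 5.586 − 0.528 − 0.87 = -1.384%.
Difference = 3.063 − (-1.384) = 4.447 pp.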